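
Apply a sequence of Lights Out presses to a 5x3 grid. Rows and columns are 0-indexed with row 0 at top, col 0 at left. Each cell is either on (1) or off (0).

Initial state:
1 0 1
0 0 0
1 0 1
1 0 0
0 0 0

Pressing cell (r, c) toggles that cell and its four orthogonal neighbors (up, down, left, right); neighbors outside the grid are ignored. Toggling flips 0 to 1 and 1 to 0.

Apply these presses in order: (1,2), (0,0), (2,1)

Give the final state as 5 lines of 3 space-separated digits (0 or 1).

Answer: 0 1 0
1 0 1
0 1 1
1 1 0
0 0 0

Derivation:
After press 1 at (1,2):
1 0 0
0 1 1
1 0 0
1 0 0
0 0 0

After press 2 at (0,0):
0 1 0
1 1 1
1 0 0
1 0 0
0 0 0

After press 3 at (2,1):
0 1 0
1 0 1
0 1 1
1 1 0
0 0 0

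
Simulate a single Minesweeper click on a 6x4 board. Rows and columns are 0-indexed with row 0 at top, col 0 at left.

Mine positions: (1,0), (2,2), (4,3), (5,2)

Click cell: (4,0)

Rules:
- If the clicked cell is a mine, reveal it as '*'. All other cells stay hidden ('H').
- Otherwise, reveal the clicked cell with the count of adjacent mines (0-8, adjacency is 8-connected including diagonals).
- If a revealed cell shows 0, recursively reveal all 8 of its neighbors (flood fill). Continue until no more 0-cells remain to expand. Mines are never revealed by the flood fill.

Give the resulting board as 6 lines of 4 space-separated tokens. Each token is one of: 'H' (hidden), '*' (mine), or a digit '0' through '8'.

H H H H
H H H H
1 2 H H
0 1 H H
0 1 H H
0 1 H H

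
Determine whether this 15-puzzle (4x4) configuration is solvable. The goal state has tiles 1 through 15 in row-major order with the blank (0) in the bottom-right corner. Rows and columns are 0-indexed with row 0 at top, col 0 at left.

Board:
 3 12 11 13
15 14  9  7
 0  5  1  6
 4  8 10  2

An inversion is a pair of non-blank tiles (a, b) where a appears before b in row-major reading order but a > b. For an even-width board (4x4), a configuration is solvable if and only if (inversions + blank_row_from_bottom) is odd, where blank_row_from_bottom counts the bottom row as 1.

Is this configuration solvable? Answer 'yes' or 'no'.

Answer: yes

Derivation:
Inversions: 69
Blank is in row 2 (0-indexed from top), which is row 2 counting from the bottom (bottom = 1).
69 + 2 = 71, which is odd, so the puzzle is solvable.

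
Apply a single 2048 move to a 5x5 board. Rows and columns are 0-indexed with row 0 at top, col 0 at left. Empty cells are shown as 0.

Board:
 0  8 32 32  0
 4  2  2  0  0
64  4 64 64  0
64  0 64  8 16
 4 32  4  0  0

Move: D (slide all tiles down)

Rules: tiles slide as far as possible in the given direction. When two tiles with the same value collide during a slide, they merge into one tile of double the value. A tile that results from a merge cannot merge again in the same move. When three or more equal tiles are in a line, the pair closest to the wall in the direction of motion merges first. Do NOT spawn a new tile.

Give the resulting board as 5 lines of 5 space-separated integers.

Slide down:
col 0: [0, 4, 64, 64, 4] -> [0, 0, 4, 128, 4]
col 1: [8, 2, 4, 0, 32] -> [0, 8, 2, 4, 32]
col 2: [32, 2, 64, 64, 4] -> [0, 32, 2, 128, 4]
col 3: [32, 0, 64, 8, 0] -> [0, 0, 32, 64, 8]
col 4: [0, 0, 0, 16, 0] -> [0, 0, 0, 0, 16]

Answer:   0   0   0   0   0
  0   8  32   0   0
  4   2   2  32   0
128   4 128  64   0
  4  32   4   8  16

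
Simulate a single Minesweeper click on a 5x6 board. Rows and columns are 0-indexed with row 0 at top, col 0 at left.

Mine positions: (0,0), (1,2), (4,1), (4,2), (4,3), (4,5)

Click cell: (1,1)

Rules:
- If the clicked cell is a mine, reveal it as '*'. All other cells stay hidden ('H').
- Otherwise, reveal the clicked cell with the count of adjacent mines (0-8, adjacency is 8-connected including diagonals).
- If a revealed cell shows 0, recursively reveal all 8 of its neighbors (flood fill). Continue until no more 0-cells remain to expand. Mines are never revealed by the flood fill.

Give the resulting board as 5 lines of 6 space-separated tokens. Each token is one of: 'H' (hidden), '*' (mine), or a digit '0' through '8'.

H H H H H H
H 2 H H H H
H H H H H H
H H H H H H
H H H H H H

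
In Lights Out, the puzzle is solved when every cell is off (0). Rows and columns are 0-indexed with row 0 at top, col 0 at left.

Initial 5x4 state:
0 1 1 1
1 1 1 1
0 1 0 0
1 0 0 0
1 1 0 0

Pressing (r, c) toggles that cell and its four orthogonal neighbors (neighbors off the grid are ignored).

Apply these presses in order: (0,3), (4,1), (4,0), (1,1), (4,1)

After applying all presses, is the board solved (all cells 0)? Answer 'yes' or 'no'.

Answer: yes

Derivation:
After press 1 at (0,3):
0 1 0 0
1 1 1 0
0 1 0 0
1 0 0 0
1 1 0 0

After press 2 at (4,1):
0 1 0 0
1 1 1 0
0 1 0 0
1 1 0 0
0 0 1 0

After press 3 at (4,0):
0 1 0 0
1 1 1 0
0 1 0 0
0 1 0 0
1 1 1 0

After press 4 at (1,1):
0 0 0 0
0 0 0 0
0 0 0 0
0 1 0 0
1 1 1 0

After press 5 at (4,1):
0 0 0 0
0 0 0 0
0 0 0 0
0 0 0 0
0 0 0 0

Lights still on: 0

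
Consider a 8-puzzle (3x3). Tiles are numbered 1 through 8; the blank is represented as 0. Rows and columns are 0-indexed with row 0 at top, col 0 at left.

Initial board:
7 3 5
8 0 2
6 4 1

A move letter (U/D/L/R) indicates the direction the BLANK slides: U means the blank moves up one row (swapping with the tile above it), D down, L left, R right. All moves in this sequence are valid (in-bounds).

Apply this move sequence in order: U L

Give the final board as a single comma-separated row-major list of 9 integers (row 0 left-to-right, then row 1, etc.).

After move 1 (U):
7 0 5
8 3 2
6 4 1

After move 2 (L):
0 7 5
8 3 2
6 4 1

Answer: 0, 7, 5, 8, 3, 2, 6, 4, 1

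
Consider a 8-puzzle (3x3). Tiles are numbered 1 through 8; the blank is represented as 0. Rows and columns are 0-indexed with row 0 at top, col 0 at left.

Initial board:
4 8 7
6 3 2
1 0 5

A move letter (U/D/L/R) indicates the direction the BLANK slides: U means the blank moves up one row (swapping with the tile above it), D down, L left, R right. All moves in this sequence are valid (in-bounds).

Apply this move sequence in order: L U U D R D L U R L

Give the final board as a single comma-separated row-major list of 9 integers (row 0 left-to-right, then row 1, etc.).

After move 1 (L):
4 8 7
6 3 2
0 1 5

After move 2 (U):
4 8 7
0 3 2
6 1 5

After move 3 (U):
0 8 7
4 3 2
6 1 5

After move 4 (D):
4 8 7
0 3 2
6 1 5

After move 5 (R):
4 8 7
3 0 2
6 1 5

After move 6 (D):
4 8 7
3 1 2
6 0 5

After move 7 (L):
4 8 7
3 1 2
0 6 5

After move 8 (U):
4 8 7
0 1 2
3 6 5

After move 9 (R):
4 8 7
1 0 2
3 6 5

After move 10 (L):
4 8 7
0 1 2
3 6 5

Answer: 4, 8, 7, 0, 1, 2, 3, 6, 5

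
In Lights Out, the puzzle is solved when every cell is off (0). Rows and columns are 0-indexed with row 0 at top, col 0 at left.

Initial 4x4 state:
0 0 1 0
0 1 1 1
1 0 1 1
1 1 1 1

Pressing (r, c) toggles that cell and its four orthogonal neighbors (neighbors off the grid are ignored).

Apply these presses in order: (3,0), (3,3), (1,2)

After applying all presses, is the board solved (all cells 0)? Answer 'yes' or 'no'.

Answer: yes

Derivation:
After press 1 at (3,0):
0 0 1 0
0 1 1 1
0 0 1 1
0 0 1 1

After press 2 at (3,3):
0 0 1 0
0 1 1 1
0 0 1 0
0 0 0 0

After press 3 at (1,2):
0 0 0 0
0 0 0 0
0 0 0 0
0 0 0 0

Lights still on: 0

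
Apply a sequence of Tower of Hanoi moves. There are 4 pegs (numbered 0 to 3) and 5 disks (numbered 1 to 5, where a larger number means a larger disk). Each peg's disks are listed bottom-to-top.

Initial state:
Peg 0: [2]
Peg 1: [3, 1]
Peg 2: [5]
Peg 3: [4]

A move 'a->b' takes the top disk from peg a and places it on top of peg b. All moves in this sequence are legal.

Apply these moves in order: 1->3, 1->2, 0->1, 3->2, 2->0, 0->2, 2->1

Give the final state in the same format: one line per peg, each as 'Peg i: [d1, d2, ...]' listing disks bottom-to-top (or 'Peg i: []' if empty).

Answer: Peg 0: []
Peg 1: [2, 1]
Peg 2: [5, 3]
Peg 3: [4]

Derivation:
After move 1 (1->3):
Peg 0: [2]
Peg 1: [3]
Peg 2: [5]
Peg 3: [4, 1]

After move 2 (1->2):
Peg 0: [2]
Peg 1: []
Peg 2: [5, 3]
Peg 3: [4, 1]

After move 3 (0->1):
Peg 0: []
Peg 1: [2]
Peg 2: [5, 3]
Peg 3: [4, 1]

After move 4 (3->2):
Peg 0: []
Peg 1: [2]
Peg 2: [5, 3, 1]
Peg 3: [4]

After move 5 (2->0):
Peg 0: [1]
Peg 1: [2]
Peg 2: [5, 3]
Peg 3: [4]

After move 6 (0->2):
Peg 0: []
Peg 1: [2]
Peg 2: [5, 3, 1]
Peg 3: [4]

After move 7 (2->1):
Peg 0: []
Peg 1: [2, 1]
Peg 2: [5, 3]
Peg 3: [4]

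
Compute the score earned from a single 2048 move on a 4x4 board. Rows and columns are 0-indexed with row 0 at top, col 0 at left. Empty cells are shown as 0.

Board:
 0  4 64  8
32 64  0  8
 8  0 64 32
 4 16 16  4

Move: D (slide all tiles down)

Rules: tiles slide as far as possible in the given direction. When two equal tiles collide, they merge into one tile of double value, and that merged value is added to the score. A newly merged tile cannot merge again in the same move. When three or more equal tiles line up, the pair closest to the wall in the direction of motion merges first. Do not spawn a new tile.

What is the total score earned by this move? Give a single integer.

Slide down:
col 0: [0, 32, 8, 4] -> [0, 32, 8, 4]  score +0 (running 0)
col 1: [4, 64, 0, 16] -> [0, 4, 64, 16]  score +0 (running 0)
col 2: [64, 0, 64, 16] -> [0, 0, 128, 16]  score +128 (running 128)
col 3: [8, 8, 32, 4] -> [0, 16, 32, 4]  score +16 (running 144)
Board after move:
  0   0   0   0
 32   4   0  16
  8  64 128  32
  4  16  16   4

Answer: 144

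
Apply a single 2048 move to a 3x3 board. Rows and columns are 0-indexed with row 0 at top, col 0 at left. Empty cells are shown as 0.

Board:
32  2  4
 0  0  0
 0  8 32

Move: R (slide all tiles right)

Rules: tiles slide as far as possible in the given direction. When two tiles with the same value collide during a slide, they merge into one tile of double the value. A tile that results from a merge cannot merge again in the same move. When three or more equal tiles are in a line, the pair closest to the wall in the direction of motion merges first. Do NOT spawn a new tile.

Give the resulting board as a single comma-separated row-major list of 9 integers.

Slide right:
row 0: [32, 2, 4] -> [32, 2, 4]
row 1: [0, 0, 0] -> [0, 0, 0]
row 2: [0, 8, 32] -> [0, 8, 32]

Answer: 32, 2, 4, 0, 0, 0, 0, 8, 32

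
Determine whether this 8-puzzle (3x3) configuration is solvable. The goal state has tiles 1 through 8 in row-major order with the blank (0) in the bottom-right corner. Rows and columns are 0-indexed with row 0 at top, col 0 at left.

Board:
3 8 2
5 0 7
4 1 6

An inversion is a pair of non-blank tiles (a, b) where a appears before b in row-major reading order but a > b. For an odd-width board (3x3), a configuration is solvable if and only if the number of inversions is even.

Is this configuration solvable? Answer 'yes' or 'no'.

Answer: no

Derivation:
Inversions (pairs i<j in row-major order where tile[i] > tile[j] > 0): 15
15 is odd, so the puzzle is not solvable.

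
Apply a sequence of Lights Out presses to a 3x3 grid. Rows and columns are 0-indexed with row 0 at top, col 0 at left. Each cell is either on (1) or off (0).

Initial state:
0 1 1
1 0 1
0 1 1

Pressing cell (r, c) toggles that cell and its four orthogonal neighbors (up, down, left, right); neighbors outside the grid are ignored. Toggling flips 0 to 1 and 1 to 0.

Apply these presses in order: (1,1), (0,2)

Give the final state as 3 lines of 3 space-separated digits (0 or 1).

After press 1 at (1,1):
0 0 1
0 1 0
0 0 1

After press 2 at (0,2):
0 1 0
0 1 1
0 0 1

Answer: 0 1 0
0 1 1
0 0 1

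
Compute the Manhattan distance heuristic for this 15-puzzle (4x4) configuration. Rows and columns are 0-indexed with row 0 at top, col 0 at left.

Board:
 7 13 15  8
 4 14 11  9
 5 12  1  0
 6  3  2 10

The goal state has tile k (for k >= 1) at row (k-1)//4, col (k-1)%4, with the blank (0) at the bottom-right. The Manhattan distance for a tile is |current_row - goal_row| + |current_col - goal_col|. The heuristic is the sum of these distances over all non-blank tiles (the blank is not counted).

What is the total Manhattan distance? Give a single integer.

Answer: 43

Derivation:
Tile 7: at (0,0), goal (1,2), distance |0-1|+|0-2| = 3
Tile 13: at (0,1), goal (3,0), distance |0-3|+|1-0| = 4
Tile 15: at (0,2), goal (3,2), distance |0-3|+|2-2| = 3
Tile 8: at (0,3), goal (1,3), distance |0-1|+|3-3| = 1
Tile 4: at (1,0), goal (0,3), distance |1-0|+|0-3| = 4
Tile 14: at (1,1), goal (3,1), distance |1-3|+|1-1| = 2
Tile 11: at (1,2), goal (2,2), distance |1-2|+|2-2| = 1
Tile 9: at (1,3), goal (2,0), distance |1-2|+|3-0| = 4
Tile 5: at (2,0), goal (1,0), distance |2-1|+|0-0| = 1
Tile 12: at (2,1), goal (2,3), distance |2-2|+|1-3| = 2
Tile 1: at (2,2), goal (0,0), distance |2-0|+|2-0| = 4
Tile 6: at (3,0), goal (1,1), distance |3-1|+|0-1| = 3
Tile 3: at (3,1), goal (0,2), distance |3-0|+|1-2| = 4
Tile 2: at (3,2), goal (0,1), distance |3-0|+|2-1| = 4
Tile 10: at (3,3), goal (2,1), distance |3-2|+|3-1| = 3
Sum: 3 + 4 + 3 + 1 + 4 + 2 + 1 + 4 + 1 + 2 + 4 + 3 + 4 + 4 + 3 = 43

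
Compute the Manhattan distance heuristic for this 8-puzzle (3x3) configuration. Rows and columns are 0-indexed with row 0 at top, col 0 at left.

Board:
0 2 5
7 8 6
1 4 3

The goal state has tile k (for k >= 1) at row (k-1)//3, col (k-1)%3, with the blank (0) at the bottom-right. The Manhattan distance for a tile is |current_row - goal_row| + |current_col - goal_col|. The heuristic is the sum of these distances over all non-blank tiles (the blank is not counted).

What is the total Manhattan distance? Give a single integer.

Tile 2: (0,1)->(0,1) = 0
Tile 5: (0,2)->(1,1) = 2
Tile 7: (1,0)->(2,0) = 1
Tile 8: (1,1)->(2,1) = 1
Tile 6: (1,2)->(1,2) = 0
Tile 1: (2,0)->(0,0) = 2
Tile 4: (2,1)->(1,0) = 2
Tile 3: (2,2)->(0,2) = 2
Sum: 0 + 2 + 1 + 1 + 0 + 2 + 2 + 2 = 10

Answer: 10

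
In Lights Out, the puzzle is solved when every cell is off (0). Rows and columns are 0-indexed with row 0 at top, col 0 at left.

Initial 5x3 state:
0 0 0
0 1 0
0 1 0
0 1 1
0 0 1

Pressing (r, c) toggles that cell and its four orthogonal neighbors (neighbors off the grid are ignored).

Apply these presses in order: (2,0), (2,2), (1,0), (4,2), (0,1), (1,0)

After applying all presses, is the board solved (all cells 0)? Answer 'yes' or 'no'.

Answer: no

Derivation:
After press 1 at (2,0):
0 0 0
1 1 0
1 0 0
1 1 1
0 0 1

After press 2 at (2,2):
0 0 0
1 1 1
1 1 1
1 1 0
0 0 1

After press 3 at (1,0):
1 0 0
0 0 1
0 1 1
1 1 0
0 0 1

After press 4 at (4,2):
1 0 0
0 0 1
0 1 1
1 1 1
0 1 0

After press 5 at (0,1):
0 1 1
0 1 1
0 1 1
1 1 1
0 1 0

After press 6 at (1,0):
1 1 1
1 0 1
1 1 1
1 1 1
0 1 0

Lights still on: 12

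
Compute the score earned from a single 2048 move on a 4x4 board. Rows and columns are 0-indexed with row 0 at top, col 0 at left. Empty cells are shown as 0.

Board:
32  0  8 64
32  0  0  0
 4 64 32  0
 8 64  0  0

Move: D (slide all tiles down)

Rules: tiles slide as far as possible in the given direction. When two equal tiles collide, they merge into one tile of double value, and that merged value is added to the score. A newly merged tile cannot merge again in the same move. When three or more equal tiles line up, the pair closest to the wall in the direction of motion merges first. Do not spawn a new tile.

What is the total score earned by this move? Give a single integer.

Slide down:
col 0: [32, 32, 4, 8] -> [0, 64, 4, 8]  score +64 (running 64)
col 1: [0, 0, 64, 64] -> [0, 0, 0, 128]  score +128 (running 192)
col 2: [8, 0, 32, 0] -> [0, 0, 8, 32]  score +0 (running 192)
col 3: [64, 0, 0, 0] -> [0, 0, 0, 64]  score +0 (running 192)
Board after move:
  0   0   0   0
 64   0   0   0
  4   0   8   0
  8 128  32  64

Answer: 192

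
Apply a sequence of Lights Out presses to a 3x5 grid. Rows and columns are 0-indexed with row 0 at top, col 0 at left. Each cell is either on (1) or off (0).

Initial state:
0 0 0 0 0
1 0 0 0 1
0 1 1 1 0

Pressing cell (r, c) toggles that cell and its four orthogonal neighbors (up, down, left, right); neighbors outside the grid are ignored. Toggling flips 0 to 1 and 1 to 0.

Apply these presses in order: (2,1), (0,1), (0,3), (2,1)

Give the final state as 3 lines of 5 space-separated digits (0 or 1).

After press 1 at (2,1):
0 0 0 0 0
1 1 0 0 1
1 0 0 1 0

After press 2 at (0,1):
1 1 1 0 0
1 0 0 0 1
1 0 0 1 0

After press 3 at (0,3):
1 1 0 1 1
1 0 0 1 1
1 0 0 1 0

After press 4 at (2,1):
1 1 0 1 1
1 1 0 1 1
0 1 1 1 0

Answer: 1 1 0 1 1
1 1 0 1 1
0 1 1 1 0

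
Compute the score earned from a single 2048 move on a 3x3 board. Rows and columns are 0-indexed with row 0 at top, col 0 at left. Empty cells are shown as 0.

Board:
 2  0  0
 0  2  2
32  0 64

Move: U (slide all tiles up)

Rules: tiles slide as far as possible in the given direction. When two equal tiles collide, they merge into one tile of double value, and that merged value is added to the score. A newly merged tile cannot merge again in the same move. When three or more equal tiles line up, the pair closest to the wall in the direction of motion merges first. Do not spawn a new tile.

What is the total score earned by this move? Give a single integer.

Slide up:
col 0: [2, 0, 32] -> [2, 32, 0]  score +0 (running 0)
col 1: [0, 2, 0] -> [2, 0, 0]  score +0 (running 0)
col 2: [0, 2, 64] -> [2, 64, 0]  score +0 (running 0)
Board after move:
 2  2  2
32  0 64
 0  0  0

Answer: 0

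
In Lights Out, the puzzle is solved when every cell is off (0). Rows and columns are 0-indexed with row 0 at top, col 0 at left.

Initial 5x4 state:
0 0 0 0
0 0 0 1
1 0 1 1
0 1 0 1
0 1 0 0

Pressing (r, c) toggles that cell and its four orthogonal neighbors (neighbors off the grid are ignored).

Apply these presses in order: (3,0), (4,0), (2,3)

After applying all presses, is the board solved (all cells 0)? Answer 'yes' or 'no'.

Answer: yes

Derivation:
After press 1 at (3,0):
0 0 0 0
0 0 0 1
0 0 1 1
1 0 0 1
1 1 0 0

After press 2 at (4,0):
0 0 0 0
0 0 0 1
0 0 1 1
0 0 0 1
0 0 0 0

After press 3 at (2,3):
0 0 0 0
0 0 0 0
0 0 0 0
0 0 0 0
0 0 0 0

Lights still on: 0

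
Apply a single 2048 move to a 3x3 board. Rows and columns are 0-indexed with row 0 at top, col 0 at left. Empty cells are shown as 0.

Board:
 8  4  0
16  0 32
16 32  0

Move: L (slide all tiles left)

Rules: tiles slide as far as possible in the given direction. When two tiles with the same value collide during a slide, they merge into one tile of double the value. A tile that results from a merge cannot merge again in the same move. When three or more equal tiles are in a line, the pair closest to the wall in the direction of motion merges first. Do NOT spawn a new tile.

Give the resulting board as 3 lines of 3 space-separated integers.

Answer:  8  4  0
16 32  0
16 32  0

Derivation:
Slide left:
row 0: [8, 4, 0] -> [8, 4, 0]
row 1: [16, 0, 32] -> [16, 32, 0]
row 2: [16, 32, 0] -> [16, 32, 0]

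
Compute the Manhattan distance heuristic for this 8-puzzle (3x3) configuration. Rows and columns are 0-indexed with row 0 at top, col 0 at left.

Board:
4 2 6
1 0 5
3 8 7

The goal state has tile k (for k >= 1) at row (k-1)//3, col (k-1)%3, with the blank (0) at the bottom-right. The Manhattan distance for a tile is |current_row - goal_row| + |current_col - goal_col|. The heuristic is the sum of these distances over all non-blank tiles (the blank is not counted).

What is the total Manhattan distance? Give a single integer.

Answer: 10

Derivation:
Tile 4: at (0,0), goal (1,0), distance |0-1|+|0-0| = 1
Tile 2: at (0,1), goal (0,1), distance |0-0|+|1-1| = 0
Tile 6: at (0,2), goal (1,2), distance |0-1|+|2-2| = 1
Tile 1: at (1,0), goal (0,0), distance |1-0|+|0-0| = 1
Tile 5: at (1,2), goal (1,1), distance |1-1|+|2-1| = 1
Tile 3: at (2,0), goal (0,2), distance |2-0|+|0-2| = 4
Tile 8: at (2,1), goal (2,1), distance |2-2|+|1-1| = 0
Tile 7: at (2,2), goal (2,0), distance |2-2|+|2-0| = 2
Sum: 1 + 0 + 1 + 1 + 1 + 4 + 0 + 2 = 10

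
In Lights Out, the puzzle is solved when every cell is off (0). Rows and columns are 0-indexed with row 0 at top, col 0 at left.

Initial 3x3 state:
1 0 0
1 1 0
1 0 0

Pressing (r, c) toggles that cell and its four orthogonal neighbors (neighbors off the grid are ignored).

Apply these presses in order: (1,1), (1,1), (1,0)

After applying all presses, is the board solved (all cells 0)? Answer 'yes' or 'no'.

After press 1 at (1,1):
1 1 0
0 0 1
1 1 0

After press 2 at (1,1):
1 0 0
1 1 0
1 0 0

After press 3 at (1,0):
0 0 0
0 0 0
0 0 0

Lights still on: 0

Answer: yes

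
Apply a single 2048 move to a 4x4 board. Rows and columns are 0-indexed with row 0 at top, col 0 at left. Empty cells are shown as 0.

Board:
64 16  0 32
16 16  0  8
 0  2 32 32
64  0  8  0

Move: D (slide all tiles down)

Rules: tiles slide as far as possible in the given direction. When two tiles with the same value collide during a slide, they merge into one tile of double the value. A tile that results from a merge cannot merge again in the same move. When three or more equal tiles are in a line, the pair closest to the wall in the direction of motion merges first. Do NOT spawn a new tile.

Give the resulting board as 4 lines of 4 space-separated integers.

Slide down:
col 0: [64, 16, 0, 64] -> [0, 64, 16, 64]
col 1: [16, 16, 2, 0] -> [0, 0, 32, 2]
col 2: [0, 0, 32, 8] -> [0, 0, 32, 8]
col 3: [32, 8, 32, 0] -> [0, 32, 8, 32]

Answer:  0  0  0  0
64  0  0 32
16 32 32  8
64  2  8 32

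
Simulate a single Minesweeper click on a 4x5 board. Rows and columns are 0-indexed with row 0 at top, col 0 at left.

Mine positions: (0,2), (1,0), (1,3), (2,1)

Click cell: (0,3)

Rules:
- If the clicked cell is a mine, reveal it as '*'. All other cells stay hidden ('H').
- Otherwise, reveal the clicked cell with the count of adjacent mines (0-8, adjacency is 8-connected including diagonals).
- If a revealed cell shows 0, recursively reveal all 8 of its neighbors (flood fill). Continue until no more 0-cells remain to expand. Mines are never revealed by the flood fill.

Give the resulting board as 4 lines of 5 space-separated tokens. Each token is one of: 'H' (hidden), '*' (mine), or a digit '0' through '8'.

H H H 2 H
H H H H H
H H H H H
H H H H H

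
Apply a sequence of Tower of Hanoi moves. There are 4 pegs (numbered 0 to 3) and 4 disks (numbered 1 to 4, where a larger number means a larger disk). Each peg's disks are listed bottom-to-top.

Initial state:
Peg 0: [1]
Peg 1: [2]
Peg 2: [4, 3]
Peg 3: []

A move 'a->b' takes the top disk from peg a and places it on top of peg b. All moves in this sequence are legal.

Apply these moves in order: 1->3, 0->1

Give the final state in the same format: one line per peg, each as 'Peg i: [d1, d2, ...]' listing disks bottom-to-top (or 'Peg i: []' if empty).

After move 1 (1->3):
Peg 0: [1]
Peg 1: []
Peg 2: [4, 3]
Peg 3: [2]

After move 2 (0->1):
Peg 0: []
Peg 1: [1]
Peg 2: [4, 3]
Peg 3: [2]

Answer: Peg 0: []
Peg 1: [1]
Peg 2: [4, 3]
Peg 3: [2]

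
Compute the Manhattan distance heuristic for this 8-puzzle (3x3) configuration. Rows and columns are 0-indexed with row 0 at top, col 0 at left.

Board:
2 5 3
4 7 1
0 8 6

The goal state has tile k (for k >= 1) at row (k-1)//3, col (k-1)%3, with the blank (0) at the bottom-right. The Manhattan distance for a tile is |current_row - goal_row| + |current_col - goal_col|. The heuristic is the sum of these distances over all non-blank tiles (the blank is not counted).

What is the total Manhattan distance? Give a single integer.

Tile 2: at (0,0), goal (0,1), distance |0-0|+|0-1| = 1
Tile 5: at (0,1), goal (1,1), distance |0-1|+|1-1| = 1
Tile 3: at (0,2), goal (0,2), distance |0-0|+|2-2| = 0
Tile 4: at (1,0), goal (1,0), distance |1-1|+|0-0| = 0
Tile 7: at (1,1), goal (2,0), distance |1-2|+|1-0| = 2
Tile 1: at (1,2), goal (0,0), distance |1-0|+|2-0| = 3
Tile 8: at (2,1), goal (2,1), distance |2-2|+|1-1| = 0
Tile 6: at (2,2), goal (1,2), distance |2-1|+|2-2| = 1
Sum: 1 + 1 + 0 + 0 + 2 + 3 + 0 + 1 = 8

Answer: 8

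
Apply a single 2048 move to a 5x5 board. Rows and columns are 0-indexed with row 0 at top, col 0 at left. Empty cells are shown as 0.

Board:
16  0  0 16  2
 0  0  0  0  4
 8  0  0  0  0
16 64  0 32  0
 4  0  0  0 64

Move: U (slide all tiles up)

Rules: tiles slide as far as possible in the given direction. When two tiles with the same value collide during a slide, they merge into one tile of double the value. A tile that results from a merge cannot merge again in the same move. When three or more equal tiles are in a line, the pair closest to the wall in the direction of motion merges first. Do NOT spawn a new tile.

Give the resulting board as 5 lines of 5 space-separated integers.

Answer: 16 64  0 16  2
 8  0  0 32  4
16  0  0  0 64
 4  0  0  0  0
 0  0  0  0  0

Derivation:
Slide up:
col 0: [16, 0, 8, 16, 4] -> [16, 8, 16, 4, 0]
col 1: [0, 0, 0, 64, 0] -> [64, 0, 0, 0, 0]
col 2: [0, 0, 0, 0, 0] -> [0, 0, 0, 0, 0]
col 3: [16, 0, 0, 32, 0] -> [16, 32, 0, 0, 0]
col 4: [2, 4, 0, 0, 64] -> [2, 4, 64, 0, 0]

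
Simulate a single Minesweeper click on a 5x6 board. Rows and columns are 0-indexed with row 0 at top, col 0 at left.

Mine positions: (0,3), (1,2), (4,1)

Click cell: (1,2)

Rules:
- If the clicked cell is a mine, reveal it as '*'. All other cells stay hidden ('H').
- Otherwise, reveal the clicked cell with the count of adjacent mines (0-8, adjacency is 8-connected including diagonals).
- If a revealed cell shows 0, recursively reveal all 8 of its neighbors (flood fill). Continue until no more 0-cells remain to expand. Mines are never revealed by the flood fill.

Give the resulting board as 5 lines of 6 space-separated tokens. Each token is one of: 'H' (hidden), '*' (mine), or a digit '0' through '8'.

H H H H H H
H H * H H H
H H H H H H
H H H H H H
H H H H H H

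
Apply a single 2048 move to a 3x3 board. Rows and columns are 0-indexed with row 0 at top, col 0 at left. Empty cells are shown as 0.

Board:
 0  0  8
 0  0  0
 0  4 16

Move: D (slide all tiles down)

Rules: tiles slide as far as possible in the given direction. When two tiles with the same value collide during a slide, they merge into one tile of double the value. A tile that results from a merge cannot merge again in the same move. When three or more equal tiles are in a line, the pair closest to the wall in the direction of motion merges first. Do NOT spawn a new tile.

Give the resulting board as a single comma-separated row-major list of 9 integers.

Slide down:
col 0: [0, 0, 0] -> [0, 0, 0]
col 1: [0, 0, 4] -> [0, 0, 4]
col 2: [8, 0, 16] -> [0, 8, 16]

Answer: 0, 0, 0, 0, 0, 8, 0, 4, 16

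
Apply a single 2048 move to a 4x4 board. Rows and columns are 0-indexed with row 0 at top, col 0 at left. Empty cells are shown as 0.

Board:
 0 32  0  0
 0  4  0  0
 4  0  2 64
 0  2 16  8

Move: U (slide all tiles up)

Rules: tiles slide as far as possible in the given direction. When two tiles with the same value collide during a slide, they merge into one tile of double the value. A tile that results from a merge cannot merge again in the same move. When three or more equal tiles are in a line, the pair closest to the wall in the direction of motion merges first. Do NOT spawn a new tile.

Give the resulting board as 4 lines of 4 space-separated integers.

Answer:  4 32  2 64
 0  4 16  8
 0  2  0  0
 0  0  0  0

Derivation:
Slide up:
col 0: [0, 0, 4, 0] -> [4, 0, 0, 0]
col 1: [32, 4, 0, 2] -> [32, 4, 2, 0]
col 2: [0, 0, 2, 16] -> [2, 16, 0, 0]
col 3: [0, 0, 64, 8] -> [64, 8, 0, 0]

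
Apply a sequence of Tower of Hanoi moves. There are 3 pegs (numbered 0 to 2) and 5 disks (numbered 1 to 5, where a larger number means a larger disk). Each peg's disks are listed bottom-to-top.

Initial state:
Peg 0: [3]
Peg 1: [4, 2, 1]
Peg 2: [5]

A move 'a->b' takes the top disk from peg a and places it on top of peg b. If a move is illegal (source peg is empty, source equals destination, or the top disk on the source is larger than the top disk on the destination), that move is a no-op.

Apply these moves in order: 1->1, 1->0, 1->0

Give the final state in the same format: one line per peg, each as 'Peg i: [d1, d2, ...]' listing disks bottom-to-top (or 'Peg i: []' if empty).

After move 1 (1->1):
Peg 0: [3]
Peg 1: [4, 2, 1]
Peg 2: [5]

After move 2 (1->0):
Peg 0: [3, 1]
Peg 1: [4, 2]
Peg 2: [5]

After move 3 (1->0):
Peg 0: [3, 1]
Peg 1: [4, 2]
Peg 2: [5]

Answer: Peg 0: [3, 1]
Peg 1: [4, 2]
Peg 2: [5]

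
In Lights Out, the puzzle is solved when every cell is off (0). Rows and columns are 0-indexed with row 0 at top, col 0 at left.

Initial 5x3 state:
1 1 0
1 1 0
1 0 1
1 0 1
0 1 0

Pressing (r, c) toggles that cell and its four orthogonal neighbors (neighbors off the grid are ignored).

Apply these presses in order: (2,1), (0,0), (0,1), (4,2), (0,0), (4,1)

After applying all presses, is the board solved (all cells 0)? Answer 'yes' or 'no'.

After press 1 at (2,1):
1 1 0
1 0 0
0 1 0
1 1 1
0 1 0

After press 2 at (0,0):
0 0 0
0 0 0
0 1 0
1 1 1
0 1 0

After press 3 at (0,1):
1 1 1
0 1 0
0 1 0
1 1 1
0 1 0

After press 4 at (4,2):
1 1 1
0 1 0
0 1 0
1 1 0
0 0 1

After press 5 at (0,0):
0 0 1
1 1 0
0 1 0
1 1 0
0 0 1

After press 6 at (4,1):
0 0 1
1 1 0
0 1 0
1 0 0
1 1 0

Lights still on: 7

Answer: no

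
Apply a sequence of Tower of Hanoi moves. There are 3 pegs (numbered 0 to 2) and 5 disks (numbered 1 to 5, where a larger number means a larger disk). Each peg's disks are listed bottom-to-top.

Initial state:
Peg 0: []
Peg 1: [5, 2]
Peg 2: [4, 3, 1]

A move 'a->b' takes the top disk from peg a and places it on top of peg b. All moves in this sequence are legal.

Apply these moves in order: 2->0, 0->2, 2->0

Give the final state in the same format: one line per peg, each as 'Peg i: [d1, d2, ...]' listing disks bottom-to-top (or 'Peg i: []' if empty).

Answer: Peg 0: [1]
Peg 1: [5, 2]
Peg 2: [4, 3]

Derivation:
After move 1 (2->0):
Peg 0: [1]
Peg 1: [5, 2]
Peg 2: [4, 3]

After move 2 (0->2):
Peg 0: []
Peg 1: [5, 2]
Peg 2: [4, 3, 1]

After move 3 (2->0):
Peg 0: [1]
Peg 1: [5, 2]
Peg 2: [4, 3]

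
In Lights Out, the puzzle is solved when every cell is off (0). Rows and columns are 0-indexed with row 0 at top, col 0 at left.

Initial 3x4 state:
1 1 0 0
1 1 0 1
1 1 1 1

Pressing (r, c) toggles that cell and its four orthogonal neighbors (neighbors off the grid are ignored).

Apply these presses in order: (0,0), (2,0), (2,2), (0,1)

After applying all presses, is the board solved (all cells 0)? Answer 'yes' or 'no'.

After press 1 at (0,0):
0 0 0 0
0 1 0 1
1 1 1 1

After press 2 at (2,0):
0 0 0 0
1 1 0 1
0 0 1 1

After press 3 at (2,2):
0 0 0 0
1 1 1 1
0 1 0 0

After press 4 at (0,1):
1 1 1 0
1 0 1 1
0 1 0 0

Lights still on: 7

Answer: no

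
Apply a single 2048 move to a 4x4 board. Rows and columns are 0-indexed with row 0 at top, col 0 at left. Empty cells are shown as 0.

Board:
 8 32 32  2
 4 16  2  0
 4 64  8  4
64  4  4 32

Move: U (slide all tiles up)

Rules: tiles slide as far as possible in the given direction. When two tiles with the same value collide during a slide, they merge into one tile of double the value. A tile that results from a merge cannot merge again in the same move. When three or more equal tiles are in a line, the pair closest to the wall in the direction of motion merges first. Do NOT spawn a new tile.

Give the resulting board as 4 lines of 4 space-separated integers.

Slide up:
col 0: [8, 4, 4, 64] -> [8, 8, 64, 0]
col 1: [32, 16, 64, 4] -> [32, 16, 64, 4]
col 2: [32, 2, 8, 4] -> [32, 2, 8, 4]
col 3: [2, 0, 4, 32] -> [2, 4, 32, 0]

Answer:  8 32 32  2
 8 16  2  4
64 64  8 32
 0  4  4  0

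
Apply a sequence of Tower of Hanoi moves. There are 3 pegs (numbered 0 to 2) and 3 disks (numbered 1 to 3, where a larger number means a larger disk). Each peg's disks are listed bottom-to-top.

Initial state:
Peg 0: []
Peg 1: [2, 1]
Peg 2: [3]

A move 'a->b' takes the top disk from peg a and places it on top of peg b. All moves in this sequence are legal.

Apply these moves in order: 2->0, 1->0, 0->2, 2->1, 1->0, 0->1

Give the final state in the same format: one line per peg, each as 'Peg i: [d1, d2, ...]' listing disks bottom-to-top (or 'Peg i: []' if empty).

After move 1 (2->0):
Peg 0: [3]
Peg 1: [2, 1]
Peg 2: []

After move 2 (1->0):
Peg 0: [3, 1]
Peg 1: [2]
Peg 2: []

After move 3 (0->2):
Peg 0: [3]
Peg 1: [2]
Peg 2: [1]

After move 4 (2->1):
Peg 0: [3]
Peg 1: [2, 1]
Peg 2: []

After move 5 (1->0):
Peg 0: [3, 1]
Peg 1: [2]
Peg 2: []

After move 6 (0->1):
Peg 0: [3]
Peg 1: [2, 1]
Peg 2: []

Answer: Peg 0: [3]
Peg 1: [2, 1]
Peg 2: []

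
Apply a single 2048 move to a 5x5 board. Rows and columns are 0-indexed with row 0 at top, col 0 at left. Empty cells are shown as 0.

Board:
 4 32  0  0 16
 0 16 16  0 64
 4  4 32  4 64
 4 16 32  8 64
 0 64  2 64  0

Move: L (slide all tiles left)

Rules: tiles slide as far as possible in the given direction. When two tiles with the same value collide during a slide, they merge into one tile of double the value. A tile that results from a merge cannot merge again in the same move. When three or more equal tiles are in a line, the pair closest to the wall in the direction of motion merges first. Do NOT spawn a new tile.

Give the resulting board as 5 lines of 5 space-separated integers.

Answer:  4 32 16  0  0
32 64  0  0  0
 8 32  4 64  0
 4 16 32  8 64
64  2 64  0  0

Derivation:
Slide left:
row 0: [4, 32, 0, 0, 16] -> [4, 32, 16, 0, 0]
row 1: [0, 16, 16, 0, 64] -> [32, 64, 0, 0, 0]
row 2: [4, 4, 32, 4, 64] -> [8, 32, 4, 64, 0]
row 3: [4, 16, 32, 8, 64] -> [4, 16, 32, 8, 64]
row 4: [0, 64, 2, 64, 0] -> [64, 2, 64, 0, 0]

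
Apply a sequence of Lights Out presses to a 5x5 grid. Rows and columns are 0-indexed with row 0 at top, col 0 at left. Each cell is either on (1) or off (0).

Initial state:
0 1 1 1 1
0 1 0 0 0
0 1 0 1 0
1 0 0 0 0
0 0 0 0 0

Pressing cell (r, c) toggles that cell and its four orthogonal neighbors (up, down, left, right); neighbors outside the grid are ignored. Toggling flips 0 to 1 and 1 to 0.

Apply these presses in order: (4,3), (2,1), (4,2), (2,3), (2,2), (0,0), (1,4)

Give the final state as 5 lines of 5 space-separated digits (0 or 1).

Answer: 1 0 1 1 0
1 0 1 0 1
1 1 1 1 0
1 1 0 0 0
0 1 0 0 1

Derivation:
After press 1 at (4,3):
0 1 1 1 1
0 1 0 0 0
0 1 0 1 0
1 0 0 1 0
0 0 1 1 1

After press 2 at (2,1):
0 1 1 1 1
0 0 0 0 0
1 0 1 1 0
1 1 0 1 0
0 0 1 1 1

After press 3 at (4,2):
0 1 1 1 1
0 0 0 0 0
1 0 1 1 0
1 1 1 1 0
0 1 0 0 1

After press 4 at (2,3):
0 1 1 1 1
0 0 0 1 0
1 0 0 0 1
1 1 1 0 0
0 1 0 0 1

After press 5 at (2,2):
0 1 1 1 1
0 0 1 1 0
1 1 1 1 1
1 1 0 0 0
0 1 0 0 1

After press 6 at (0,0):
1 0 1 1 1
1 0 1 1 0
1 1 1 1 1
1 1 0 0 0
0 1 0 0 1

After press 7 at (1,4):
1 0 1 1 0
1 0 1 0 1
1 1 1 1 0
1 1 0 0 0
0 1 0 0 1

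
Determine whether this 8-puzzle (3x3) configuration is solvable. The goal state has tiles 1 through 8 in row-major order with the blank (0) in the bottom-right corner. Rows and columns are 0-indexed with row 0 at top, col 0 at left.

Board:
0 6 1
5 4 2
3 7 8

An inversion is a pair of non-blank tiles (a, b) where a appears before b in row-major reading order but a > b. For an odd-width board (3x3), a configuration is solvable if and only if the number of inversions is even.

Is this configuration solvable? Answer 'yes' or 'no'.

Inversions (pairs i<j in row-major order where tile[i] > tile[j] > 0): 10
10 is even, so the puzzle is solvable.

Answer: yes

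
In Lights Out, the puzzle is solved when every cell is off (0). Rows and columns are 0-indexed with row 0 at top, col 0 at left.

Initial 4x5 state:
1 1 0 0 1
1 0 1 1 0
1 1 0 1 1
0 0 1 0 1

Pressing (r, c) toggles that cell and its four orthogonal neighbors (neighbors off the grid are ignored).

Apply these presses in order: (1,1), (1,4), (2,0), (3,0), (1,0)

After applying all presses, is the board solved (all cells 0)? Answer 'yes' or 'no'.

Answer: no

Derivation:
After press 1 at (1,1):
1 0 0 0 1
0 1 0 1 0
1 0 0 1 1
0 0 1 0 1

After press 2 at (1,4):
1 0 0 0 0
0 1 0 0 1
1 0 0 1 0
0 0 1 0 1

After press 3 at (2,0):
1 0 0 0 0
1 1 0 0 1
0 1 0 1 0
1 0 1 0 1

After press 4 at (3,0):
1 0 0 0 0
1 1 0 0 1
1 1 0 1 0
0 1 1 0 1

After press 5 at (1,0):
0 0 0 0 0
0 0 0 0 1
0 1 0 1 0
0 1 1 0 1

Lights still on: 6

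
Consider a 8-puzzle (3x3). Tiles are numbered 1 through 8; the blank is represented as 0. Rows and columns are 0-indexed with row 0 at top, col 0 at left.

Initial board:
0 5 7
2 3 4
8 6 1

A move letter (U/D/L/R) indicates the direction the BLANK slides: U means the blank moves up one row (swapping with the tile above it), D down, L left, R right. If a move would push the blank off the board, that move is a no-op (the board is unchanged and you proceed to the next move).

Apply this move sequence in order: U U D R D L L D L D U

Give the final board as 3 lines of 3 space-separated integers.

After move 1 (U):
0 5 7
2 3 4
8 6 1

After move 2 (U):
0 5 7
2 3 4
8 6 1

After move 3 (D):
2 5 7
0 3 4
8 6 1

After move 4 (R):
2 5 7
3 0 4
8 6 1

After move 5 (D):
2 5 7
3 6 4
8 0 1

After move 6 (L):
2 5 7
3 6 4
0 8 1

After move 7 (L):
2 5 7
3 6 4
0 8 1

After move 8 (D):
2 5 7
3 6 4
0 8 1

After move 9 (L):
2 5 7
3 6 4
0 8 1

After move 10 (D):
2 5 7
3 6 4
0 8 1

After move 11 (U):
2 5 7
0 6 4
3 8 1

Answer: 2 5 7
0 6 4
3 8 1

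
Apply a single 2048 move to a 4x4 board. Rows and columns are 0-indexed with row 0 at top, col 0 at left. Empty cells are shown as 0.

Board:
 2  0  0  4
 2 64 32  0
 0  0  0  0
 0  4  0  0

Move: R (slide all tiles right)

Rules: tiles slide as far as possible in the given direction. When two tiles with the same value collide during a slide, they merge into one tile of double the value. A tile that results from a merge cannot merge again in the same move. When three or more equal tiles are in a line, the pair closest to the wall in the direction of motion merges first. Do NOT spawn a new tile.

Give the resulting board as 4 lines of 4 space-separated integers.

Slide right:
row 0: [2, 0, 0, 4] -> [0, 0, 2, 4]
row 1: [2, 64, 32, 0] -> [0, 2, 64, 32]
row 2: [0, 0, 0, 0] -> [0, 0, 0, 0]
row 3: [0, 4, 0, 0] -> [0, 0, 0, 4]

Answer:  0  0  2  4
 0  2 64 32
 0  0  0  0
 0  0  0  4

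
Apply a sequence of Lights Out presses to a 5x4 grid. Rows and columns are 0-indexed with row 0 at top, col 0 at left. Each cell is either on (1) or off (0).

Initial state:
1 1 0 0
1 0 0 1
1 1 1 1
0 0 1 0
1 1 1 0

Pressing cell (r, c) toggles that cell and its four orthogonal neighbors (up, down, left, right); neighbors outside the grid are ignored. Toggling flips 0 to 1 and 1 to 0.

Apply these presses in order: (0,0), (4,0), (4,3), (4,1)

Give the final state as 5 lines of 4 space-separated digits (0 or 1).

Answer: 0 0 0 0
0 0 0 1
1 1 1 1
1 1 1 1
1 1 1 1

Derivation:
After press 1 at (0,0):
0 0 0 0
0 0 0 1
1 1 1 1
0 0 1 0
1 1 1 0

After press 2 at (4,0):
0 0 0 0
0 0 0 1
1 1 1 1
1 0 1 0
0 0 1 0

After press 3 at (4,3):
0 0 0 0
0 0 0 1
1 1 1 1
1 0 1 1
0 0 0 1

After press 4 at (4,1):
0 0 0 0
0 0 0 1
1 1 1 1
1 1 1 1
1 1 1 1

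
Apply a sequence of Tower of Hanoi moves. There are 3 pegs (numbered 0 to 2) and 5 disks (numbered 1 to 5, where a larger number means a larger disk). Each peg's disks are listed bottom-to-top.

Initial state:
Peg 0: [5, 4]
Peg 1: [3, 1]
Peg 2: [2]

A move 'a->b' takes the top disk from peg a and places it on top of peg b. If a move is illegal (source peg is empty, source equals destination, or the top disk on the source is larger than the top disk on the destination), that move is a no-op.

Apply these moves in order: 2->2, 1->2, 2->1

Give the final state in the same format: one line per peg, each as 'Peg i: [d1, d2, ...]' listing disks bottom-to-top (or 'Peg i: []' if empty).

Answer: Peg 0: [5, 4]
Peg 1: [3, 1]
Peg 2: [2]

Derivation:
After move 1 (2->2):
Peg 0: [5, 4]
Peg 1: [3, 1]
Peg 2: [2]

After move 2 (1->2):
Peg 0: [5, 4]
Peg 1: [3]
Peg 2: [2, 1]

After move 3 (2->1):
Peg 0: [5, 4]
Peg 1: [3, 1]
Peg 2: [2]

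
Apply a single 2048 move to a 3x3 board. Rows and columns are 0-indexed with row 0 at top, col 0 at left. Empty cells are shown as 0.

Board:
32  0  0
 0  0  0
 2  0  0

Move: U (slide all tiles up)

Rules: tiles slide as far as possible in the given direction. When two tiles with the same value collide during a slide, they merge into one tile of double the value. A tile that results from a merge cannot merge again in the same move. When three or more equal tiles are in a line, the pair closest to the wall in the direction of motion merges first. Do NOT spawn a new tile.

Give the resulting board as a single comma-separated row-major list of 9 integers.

Slide up:
col 0: [32, 0, 2] -> [32, 2, 0]
col 1: [0, 0, 0] -> [0, 0, 0]
col 2: [0, 0, 0] -> [0, 0, 0]

Answer: 32, 0, 0, 2, 0, 0, 0, 0, 0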